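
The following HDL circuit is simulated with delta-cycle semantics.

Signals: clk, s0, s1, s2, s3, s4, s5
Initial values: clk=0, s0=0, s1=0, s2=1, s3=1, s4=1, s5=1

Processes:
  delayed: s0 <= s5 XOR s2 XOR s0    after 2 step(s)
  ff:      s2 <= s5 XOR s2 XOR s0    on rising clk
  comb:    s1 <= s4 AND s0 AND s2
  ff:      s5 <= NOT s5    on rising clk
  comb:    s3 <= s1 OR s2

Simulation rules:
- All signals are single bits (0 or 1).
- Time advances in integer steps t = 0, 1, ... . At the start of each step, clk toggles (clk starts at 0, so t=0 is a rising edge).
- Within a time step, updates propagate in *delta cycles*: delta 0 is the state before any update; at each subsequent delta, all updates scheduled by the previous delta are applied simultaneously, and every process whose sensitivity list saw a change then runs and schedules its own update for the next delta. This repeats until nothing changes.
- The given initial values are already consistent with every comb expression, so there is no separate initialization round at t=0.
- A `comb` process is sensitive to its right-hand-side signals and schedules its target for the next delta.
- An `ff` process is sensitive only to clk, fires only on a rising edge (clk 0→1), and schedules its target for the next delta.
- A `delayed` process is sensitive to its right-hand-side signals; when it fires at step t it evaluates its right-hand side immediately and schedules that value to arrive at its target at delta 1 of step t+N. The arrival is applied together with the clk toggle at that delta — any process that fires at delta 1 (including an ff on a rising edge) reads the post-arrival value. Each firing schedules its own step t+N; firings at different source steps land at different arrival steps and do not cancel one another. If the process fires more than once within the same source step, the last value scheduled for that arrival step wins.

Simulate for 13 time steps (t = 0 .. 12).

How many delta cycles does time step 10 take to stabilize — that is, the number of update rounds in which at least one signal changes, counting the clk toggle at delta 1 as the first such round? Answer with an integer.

2

t0.Δ0 s4=1 s5=1 s3=1 s0=0 s2=1 s1=0 clk=0
t0.Δ1 s4=1 s5=1 s3=1 s0=0 s2=1 s1=0 clk=1
t0.Δ2 s4=1 s5=0 s3=1 s0=0 s2=0 s1=0 clk=1
t0.Δ3 s4=1 s5=0 s3=0 s0=0 s2=0 s1=0 clk=1
t1.Δ0 s4=1 s5=0 s3=0 s0=0 s2=0 s1=0 clk=1
t1.Δ1 s4=1 s5=0 s3=0 s0=0 s2=0 s1=0 clk=0
t2.Δ0 s4=1 s5=0 s3=0 s0=0 s2=0 s1=0 clk=0
t2.Δ1 s4=1 s5=0 s3=0 s0=0 s2=0 s1=0 clk=1
t2.Δ2 s4=1 s5=1 s3=0 s0=0 s2=0 s1=0 clk=1
t3.Δ0 s4=1 s5=1 s3=0 s0=0 s2=0 s1=0 clk=1
t3.Δ1 s4=1 s5=1 s3=0 s0=0 s2=0 s1=0 clk=0
t4.Δ0 s4=1 s5=1 s3=0 s0=0 s2=0 s1=0 clk=0
t4.Δ1 s4=1 s5=1 s3=0 s0=1 s2=0 s1=0 clk=1
t4.Δ2 s4=1 s5=0 s3=0 s0=1 s2=0 s1=0 clk=1
t5.Δ0 s4=1 s5=0 s3=0 s0=1 s2=0 s1=0 clk=1
t5.Δ1 s4=1 s5=0 s3=0 s0=1 s2=0 s1=0 clk=0
t6.Δ0 s4=1 s5=0 s3=0 s0=1 s2=0 s1=0 clk=0
t6.Δ1 s4=1 s5=0 s3=0 s0=1 s2=0 s1=0 clk=1
t6.Δ2 s4=1 s5=1 s3=0 s0=1 s2=1 s1=0 clk=1
t6.Δ3 s4=1 s5=1 s3=1 s0=1 s2=1 s1=1 clk=1
t7.Δ0 s4=1 s5=1 s3=1 s0=1 s2=1 s1=1 clk=1
t7.Δ1 s4=1 s5=1 s3=1 s0=1 s2=1 s1=1 clk=0
t8.Δ0 s4=1 s5=1 s3=1 s0=1 s2=1 s1=1 clk=0
t8.Δ1 s4=1 s5=1 s3=1 s0=1 s2=1 s1=1 clk=1
t8.Δ2 s4=1 s5=0 s3=1 s0=1 s2=1 s1=1 clk=1
t9.Δ0 s4=1 s5=0 s3=1 s0=1 s2=1 s1=1 clk=1
t9.Δ1 s4=1 s5=0 s3=1 s0=1 s2=1 s1=1 clk=0
t10.Δ0 s4=1 s5=0 s3=1 s0=1 s2=1 s1=1 clk=0
t10.Δ1 s4=1 s5=0 s3=1 s0=0 s2=1 s1=1 clk=1
t10.Δ2 s4=1 s5=1 s3=1 s0=0 s2=1 s1=0 clk=1
t11.Δ0 s4=1 s5=1 s3=1 s0=0 s2=1 s1=0 clk=1
t11.Δ1 s4=1 s5=1 s3=1 s0=0 s2=1 s1=0 clk=0
t12.Δ0 s4=1 s5=1 s3=1 s0=0 s2=1 s1=0 clk=0
t12.Δ1 s4=1 s5=1 s3=1 s0=0 s2=1 s1=0 clk=1
t12.Δ2 s4=1 s5=0 s3=1 s0=0 s2=0 s1=0 clk=1
t12.Δ3 s4=1 s5=0 s3=0 s0=0 s2=0 s1=0 clk=1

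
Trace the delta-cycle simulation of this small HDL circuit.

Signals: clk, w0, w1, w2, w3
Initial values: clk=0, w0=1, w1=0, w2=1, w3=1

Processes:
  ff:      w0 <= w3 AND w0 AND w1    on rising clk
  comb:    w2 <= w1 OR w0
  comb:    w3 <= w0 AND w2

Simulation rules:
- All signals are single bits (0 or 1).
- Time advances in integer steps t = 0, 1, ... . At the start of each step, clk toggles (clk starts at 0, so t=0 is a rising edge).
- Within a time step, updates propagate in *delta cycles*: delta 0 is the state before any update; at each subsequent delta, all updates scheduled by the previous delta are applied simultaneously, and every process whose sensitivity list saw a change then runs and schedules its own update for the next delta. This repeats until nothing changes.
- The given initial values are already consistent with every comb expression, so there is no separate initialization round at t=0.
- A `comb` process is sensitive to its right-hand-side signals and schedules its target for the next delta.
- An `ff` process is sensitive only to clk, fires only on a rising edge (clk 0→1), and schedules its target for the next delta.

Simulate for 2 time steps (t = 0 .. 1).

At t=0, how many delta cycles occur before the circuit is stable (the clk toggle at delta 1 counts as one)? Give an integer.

3

t0.Δ0 w1=0 w2=1 clk=0 w3=1 w0=1
t0.Δ1 w1=0 w2=1 clk=1 w3=1 w0=1
t0.Δ2 w1=0 w2=1 clk=1 w3=1 w0=0
t0.Δ3 w1=0 w2=0 clk=1 w3=0 w0=0
t1.Δ0 w1=0 w2=0 clk=1 w3=0 w0=0
t1.Δ1 w1=0 w2=0 clk=0 w3=0 w0=0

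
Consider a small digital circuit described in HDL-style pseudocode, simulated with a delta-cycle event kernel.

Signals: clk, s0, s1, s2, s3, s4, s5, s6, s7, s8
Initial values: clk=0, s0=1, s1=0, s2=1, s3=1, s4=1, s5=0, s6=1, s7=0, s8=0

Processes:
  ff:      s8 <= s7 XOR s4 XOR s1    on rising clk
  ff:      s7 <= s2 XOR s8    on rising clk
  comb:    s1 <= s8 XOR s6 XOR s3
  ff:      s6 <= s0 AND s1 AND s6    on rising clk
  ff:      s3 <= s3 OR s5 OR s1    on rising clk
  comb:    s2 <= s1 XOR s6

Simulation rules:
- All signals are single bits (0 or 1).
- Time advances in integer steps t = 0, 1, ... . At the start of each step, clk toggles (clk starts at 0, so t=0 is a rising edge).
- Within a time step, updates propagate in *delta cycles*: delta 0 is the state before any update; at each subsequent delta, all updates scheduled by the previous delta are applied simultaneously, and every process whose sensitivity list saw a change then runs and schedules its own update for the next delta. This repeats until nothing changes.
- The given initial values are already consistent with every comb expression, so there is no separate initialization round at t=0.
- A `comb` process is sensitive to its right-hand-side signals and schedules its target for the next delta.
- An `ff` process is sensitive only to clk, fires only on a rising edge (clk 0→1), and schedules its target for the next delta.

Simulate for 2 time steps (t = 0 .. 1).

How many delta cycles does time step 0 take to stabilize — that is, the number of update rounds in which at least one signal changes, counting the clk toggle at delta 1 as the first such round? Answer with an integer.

3

t0.Δ0 s6=1 s3=1 s5=0 s7=0 s2=1 s8=0 s4=1 s1=0 clk=0 s0=1
t0.Δ1 s6=1 s3=1 s5=0 s7=0 s2=1 s8=0 s4=1 s1=0 clk=1 s0=1
t0.Δ2 s6=0 s3=1 s5=0 s7=1 s2=1 s8=1 s4=1 s1=0 clk=1 s0=1
t0.Δ3 s6=0 s3=1 s5=0 s7=1 s2=0 s8=1 s4=1 s1=0 clk=1 s0=1
t1.Δ0 s6=0 s3=1 s5=0 s7=1 s2=0 s8=1 s4=1 s1=0 clk=1 s0=1
t1.Δ1 s6=0 s3=1 s5=0 s7=1 s2=0 s8=1 s4=1 s1=0 clk=0 s0=1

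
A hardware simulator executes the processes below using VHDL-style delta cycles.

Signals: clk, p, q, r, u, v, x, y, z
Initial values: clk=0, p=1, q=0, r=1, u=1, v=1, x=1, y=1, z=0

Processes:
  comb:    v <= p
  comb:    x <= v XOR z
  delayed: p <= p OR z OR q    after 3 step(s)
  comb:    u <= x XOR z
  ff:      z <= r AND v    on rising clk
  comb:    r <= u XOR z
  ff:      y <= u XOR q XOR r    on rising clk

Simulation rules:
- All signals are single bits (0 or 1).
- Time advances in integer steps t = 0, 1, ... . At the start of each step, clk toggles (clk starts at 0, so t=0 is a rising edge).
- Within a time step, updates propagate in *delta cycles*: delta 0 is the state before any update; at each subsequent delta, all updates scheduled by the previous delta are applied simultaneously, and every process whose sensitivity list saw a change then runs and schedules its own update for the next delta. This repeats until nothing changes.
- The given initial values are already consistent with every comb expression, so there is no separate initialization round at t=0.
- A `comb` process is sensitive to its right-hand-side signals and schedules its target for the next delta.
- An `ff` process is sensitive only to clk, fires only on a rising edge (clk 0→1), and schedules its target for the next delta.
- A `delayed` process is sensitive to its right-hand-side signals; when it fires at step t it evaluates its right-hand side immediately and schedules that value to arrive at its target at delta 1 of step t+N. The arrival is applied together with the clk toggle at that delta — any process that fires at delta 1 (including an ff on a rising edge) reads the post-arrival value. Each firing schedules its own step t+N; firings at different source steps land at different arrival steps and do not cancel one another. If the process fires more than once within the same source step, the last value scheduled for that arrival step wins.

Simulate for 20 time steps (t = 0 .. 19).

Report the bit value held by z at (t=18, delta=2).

t0.Δ0 u=1 q=0 p=1 y=1 r=1 z=0 clk=0 v=1 x=1
t0.Δ1 u=1 q=0 p=1 y=1 r=1 z=0 clk=1 v=1 x=1
t0.Δ2 u=1 q=0 p=1 y=0 r=1 z=1 clk=1 v=1 x=1
t0.Δ3 u=0 q=0 p=1 y=0 r=0 z=1 clk=1 v=1 x=0
t0.Δ4 u=1 q=0 p=1 y=0 r=1 z=1 clk=1 v=1 x=0
t0.Δ5 u=1 q=0 p=1 y=0 r=0 z=1 clk=1 v=1 x=0
t1.Δ0 u=1 q=0 p=1 y=0 r=0 z=1 clk=1 v=1 x=0
t1.Δ1 u=1 q=0 p=1 y=0 r=0 z=1 clk=0 v=1 x=0
t2.Δ0 u=1 q=0 p=1 y=0 r=0 z=1 clk=0 v=1 x=0
t2.Δ1 u=1 q=0 p=1 y=0 r=0 z=1 clk=1 v=1 x=0
t2.Δ2 u=1 q=0 p=1 y=1 r=0 z=0 clk=1 v=1 x=0
t2.Δ3 u=0 q=0 p=1 y=1 r=1 z=0 clk=1 v=1 x=1
t2.Δ4 u=1 q=0 p=1 y=1 r=0 z=0 clk=1 v=1 x=1
t2.Δ5 u=1 q=0 p=1 y=1 r=1 z=0 clk=1 v=1 x=1
t3.Δ0 u=1 q=0 p=1 y=1 r=1 z=0 clk=1 v=1 x=1
t3.Δ1 u=1 q=0 p=1 y=1 r=1 z=0 clk=0 v=1 x=1
t4.Δ0 u=1 q=0 p=1 y=1 r=1 z=0 clk=0 v=1 x=1
t4.Δ1 u=1 q=0 p=1 y=1 r=1 z=0 clk=1 v=1 x=1
t4.Δ2 u=1 q=0 p=1 y=0 r=1 z=1 clk=1 v=1 x=1
t4.Δ3 u=0 q=0 p=1 y=0 r=0 z=1 clk=1 v=1 x=0
t4.Δ4 u=1 q=0 p=1 y=0 r=1 z=1 clk=1 v=1 x=0
t4.Δ5 u=1 q=0 p=1 y=0 r=0 z=1 clk=1 v=1 x=0
t5.Δ0 u=1 q=0 p=1 y=0 r=0 z=1 clk=1 v=1 x=0
t5.Δ1 u=1 q=0 p=1 y=0 r=0 z=1 clk=0 v=1 x=0
t6.Δ0 u=1 q=0 p=1 y=0 r=0 z=1 clk=0 v=1 x=0
t6.Δ1 u=1 q=0 p=1 y=0 r=0 z=1 clk=1 v=1 x=0
t6.Δ2 u=1 q=0 p=1 y=1 r=0 z=0 clk=1 v=1 x=0
t6.Δ3 u=0 q=0 p=1 y=1 r=1 z=0 clk=1 v=1 x=1
t6.Δ4 u=1 q=0 p=1 y=1 r=0 z=0 clk=1 v=1 x=1
t6.Δ5 u=1 q=0 p=1 y=1 r=1 z=0 clk=1 v=1 x=1
t7.Δ0 u=1 q=0 p=1 y=1 r=1 z=0 clk=1 v=1 x=1
t7.Δ1 u=1 q=0 p=1 y=1 r=1 z=0 clk=0 v=1 x=1
t8.Δ0 u=1 q=0 p=1 y=1 r=1 z=0 clk=0 v=1 x=1
t8.Δ1 u=1 q=0 p=1 y=1 r=1 z=0 clk=1 v=1 x=1
t8.Δ2 u=1 q=0 p=1 y=0 r=1 z=1 clk=1 v=1 x=1
t8.Δ3 u=0 q=0 p=1 y=0 r=0 z=1 clk=1 v=1 x=0
t8.Δ4 u=1 q=0 p=1 y=0 r=1 z=1 clk=1 v=1 x=0
t8.Δ5 u=1 q=0 p=1 y=0 r=0 z=1 clk=1 v=1 x=0
t9.Δ0 u=1 q=0 p=1 y=0 r=0 z=1 clk=1 v=1 x=0
t9.Δ1 u=1 q=0 p=1 y=0 r=0 z=1 clk=0 v=1 x=0
t10.Δ0 u=1 q=0 p=1 y=0 r=0 z=1 clk=0 v=1 x=0
t10.Δ1 u=1 q=0 p=1 y=0 r=0 z=1 clk=1 v=1 x=0
t10.Δ2 u=1 q=0 p=1 y=1 r=0 z=0 clk=1 v=1 x=0
t10.Δ3 u=0 q=0 p=1 y=1 r=1 z=0 clk=1 v=1 x=1
t10.Δ4 u=1 q=0 p=1 y=1 r=0 z=0 clk=1 v=1 x=1
t10.Δ5 u=1 q=0 p=1 y=1 r=1 z=0 clk=1 v=1 x=1
t11.Δ0 u=1 q=0 p=1 y=1 r=1 z=0 clk=1 v=1 x=1
t11.Δ1 u=1 q=0 p=1 y=1 r=1 z=0 clk=0 v=1 x=1
t12.Δ0 u=1 q=0 p=1 y=1 r=1 z=0 clk=0 v=1 x=1
t12.Δ1 u=1 q=0 p=1 y=1 r=1 z=0 clk=1 v=1 x=1
t12.Δ2 u=1 q=0 p=1 y=0 r=1 z=1 clk=1 v=1 x=1
t12.Δ3 u=0 q=0 p=1 y=0 r=0 z=1 clk=1 v=1 x=0
t12.Δ4 u=1 q=0 p=1 y=0 r=1 z=1 clk=1 v=1 x=0
t12.Δ5 u=1 q=0 p=1 y=0 r=0 z=1 clk=1 v=1 x=0
t13.Δ0 u=1 q=0 p=1 y=0 r=0 z=1 clk=1 v=1 x=0
t13.Δ1 u=1 q=0 p=1 y=0 r=0 z=1 clk=0 v=1 x=0
t14.Δ0 u=1 q=0 p=1 y=0 r=0 z=1 clk=0 v=1 x=0
t14.Δ1 u=1 q=0 p=1 y=0 r=0 z=1 clk=1 v=1 x=0
t14.Δ2 u=1 q=0 p=1 y=1 r=0 z=0 clk=1 v=1 x=0
t14.Δ3 u=0 q=0 p=1 y=1 r=1 z=0 clk=1 v=1 x=1
t14.Δ4 u=1 q=0 p=1 y=1 r=0 z=0 clk=1 v=1 x=1
t14.Δ5 u=1 q=0 p=1 y=1 r=1 z=0 clk=1 v=1 x=1
t15.Δ0 u=1 q=0 p=1 y=1 r=1 z=0 clk=1 v=1 x=1
t15.Δ1 u=1 q=0 p=1 y=1 r=1 z=0 clk=0 v=1 x=1
t16.Δ0 u=1 q=0 p=1 y=1 r=1 z=0 clk=0 v=1 x=1
t16.Δ1 u=1 q=0 p=1 y=1 r=1 z=0 clk=1 v=1 x=1
t16.Δ2 u=1 q=0 p=1 y=0 r=1 z=1 clk=1 v=1 x=1
t16.Δ3 u=0 q=0 p=1 y=0 r=0 z=1 clk=1 v=1 x=0
t16.Δ4 u=1 q=0 p=1 y=0 r=1 z=1 clk=1 v=1 x=0
t16.Δ5 u=1 q=0 p=1 y=0 r=0 z=1 clk=1 v=1 x=0
t17.Δ0 u=1 q=0 p=1 y=0 r=0 z=1 clk=1 v=1 x=0
t17.Δ1 u=1 q=0 p=1 y=0 r=0 z=1 clk=0 v=1 x=0
t18.Δ0 u=1 q=0 p=1 y=0 r=0 z=1 clk=0 v=1 x=0
t18.Δ1 u=1 q=0 p=1 y=0 r=0 z=1 clk=1 v=1 x=0
t18.Δ2 u=1 q=0 p=1 y=1 r=0 z=0 clk=1 v=1 x=0
t18.Δ3 u=0 q=0 p=1 y=1 r=1 z=0 clk=1 v=1 x=1
t18.Δ4 u=1 q=0 p=1 y=1 r=0 z=0 clk=1 v=1 x=1
t18.Δ5 u=1 q=0 p=1 y=1 r=1 z=0 clk=1 v=1 x=1
t19.Δ0 u=1 q=0 p=1 y=1 r=1 z=0 clk=1 v=1 x=1
t19.Δ1 u=1 q=0 p=1 y=1 r=1 z=0 clk=0 v=1 x=1

0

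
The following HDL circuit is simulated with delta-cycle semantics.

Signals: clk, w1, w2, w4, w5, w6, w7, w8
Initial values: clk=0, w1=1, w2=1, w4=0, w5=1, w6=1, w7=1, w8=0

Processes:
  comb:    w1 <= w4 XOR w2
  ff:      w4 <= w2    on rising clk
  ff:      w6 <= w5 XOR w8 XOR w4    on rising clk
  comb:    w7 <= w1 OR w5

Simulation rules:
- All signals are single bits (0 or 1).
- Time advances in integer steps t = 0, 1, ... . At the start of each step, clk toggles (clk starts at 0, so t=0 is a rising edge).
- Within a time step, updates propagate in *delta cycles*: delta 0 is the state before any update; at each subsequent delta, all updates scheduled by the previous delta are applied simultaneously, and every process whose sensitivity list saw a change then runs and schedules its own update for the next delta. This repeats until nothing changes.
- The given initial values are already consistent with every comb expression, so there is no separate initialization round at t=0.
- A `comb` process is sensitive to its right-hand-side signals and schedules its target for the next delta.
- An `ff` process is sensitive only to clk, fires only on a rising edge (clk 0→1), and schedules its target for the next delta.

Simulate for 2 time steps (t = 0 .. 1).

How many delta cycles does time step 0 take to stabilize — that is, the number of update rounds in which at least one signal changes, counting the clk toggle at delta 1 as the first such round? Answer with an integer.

t=0 Δ0: clk=0 w5=1 w1=1 w2=1 w4=0 w7=1 w6=1 w8=0
  Δ1: clk:0→1
  Δ2: w4:0→1
  Δ3: w1:1→0
  (3Δ to stable)
t=1 Δ0: clk=1 w5=1 w1=0 w2=1 w4=1 w7=1 w6=1 w8=0
  Δ1: clk:1→0
  (1Δ to stable)

3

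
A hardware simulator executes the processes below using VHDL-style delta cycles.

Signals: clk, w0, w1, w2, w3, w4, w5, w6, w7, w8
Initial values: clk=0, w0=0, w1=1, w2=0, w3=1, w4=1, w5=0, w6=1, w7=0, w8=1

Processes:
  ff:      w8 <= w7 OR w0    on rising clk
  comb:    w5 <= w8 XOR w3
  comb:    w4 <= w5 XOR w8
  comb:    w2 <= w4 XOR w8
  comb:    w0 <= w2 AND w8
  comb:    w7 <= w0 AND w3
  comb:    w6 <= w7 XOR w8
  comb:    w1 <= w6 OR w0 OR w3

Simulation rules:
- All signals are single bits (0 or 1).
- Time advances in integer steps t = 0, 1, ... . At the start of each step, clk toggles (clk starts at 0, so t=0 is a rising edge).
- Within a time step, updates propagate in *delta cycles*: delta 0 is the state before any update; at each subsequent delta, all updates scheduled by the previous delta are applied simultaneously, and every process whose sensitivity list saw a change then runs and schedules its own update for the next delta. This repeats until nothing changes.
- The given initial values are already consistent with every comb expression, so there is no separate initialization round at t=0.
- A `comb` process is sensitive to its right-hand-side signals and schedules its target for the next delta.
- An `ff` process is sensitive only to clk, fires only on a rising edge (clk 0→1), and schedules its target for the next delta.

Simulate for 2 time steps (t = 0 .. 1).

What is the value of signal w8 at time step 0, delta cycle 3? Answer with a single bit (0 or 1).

0

[bits: w2,w1,w0,w4,w5,w8,w3,w7,clk,w6]
t=0: Δ0=0101011001 Δ1=0101011011 Δ2=0101001011 Δ3=1100101010 Δ4=0101101010 Δ5=1101101010 | 5Δ
t=1: Δ0=1101101010 Δ1=1101101000 | 1Δ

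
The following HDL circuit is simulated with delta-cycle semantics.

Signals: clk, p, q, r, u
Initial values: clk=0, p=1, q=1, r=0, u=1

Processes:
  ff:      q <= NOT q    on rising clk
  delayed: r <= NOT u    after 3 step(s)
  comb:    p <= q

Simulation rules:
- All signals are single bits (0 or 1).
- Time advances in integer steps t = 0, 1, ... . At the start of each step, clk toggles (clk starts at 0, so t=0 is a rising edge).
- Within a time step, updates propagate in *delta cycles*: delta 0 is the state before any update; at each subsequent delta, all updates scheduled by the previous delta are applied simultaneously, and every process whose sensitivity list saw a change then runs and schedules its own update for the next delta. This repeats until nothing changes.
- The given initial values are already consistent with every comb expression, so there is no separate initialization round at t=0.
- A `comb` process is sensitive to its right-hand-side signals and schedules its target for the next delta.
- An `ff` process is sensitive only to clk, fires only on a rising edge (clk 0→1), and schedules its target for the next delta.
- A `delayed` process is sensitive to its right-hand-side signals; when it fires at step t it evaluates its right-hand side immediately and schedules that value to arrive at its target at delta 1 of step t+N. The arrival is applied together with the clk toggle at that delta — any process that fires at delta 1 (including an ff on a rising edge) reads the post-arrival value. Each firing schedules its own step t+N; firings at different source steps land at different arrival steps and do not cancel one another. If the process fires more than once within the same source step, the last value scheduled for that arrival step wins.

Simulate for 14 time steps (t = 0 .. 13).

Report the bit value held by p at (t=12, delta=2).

t=0 Δ0: u=1 q=1 clk=0 p=1 r=0
  Δ1: clk:0→1
  Δ2: q:1→0
  Δ3: p:1→0
  (3Δ to stable)
t=1 Δ0: u=1 q=0 clk=1 p=0 r=0
  Δ1: clk:1→0
  (1Δ to stable)
t=2 Δ0: u=1 q=0 clk=0 p=0 r=0
  Δ1: clk:0→1
  Δ2: q:0→1
  Δ3: p:0→1
  (3Δ to stable)
t=3 Δ0: u=1 q=1 clk=1 p=1 r=0
  Δ1: clk:1→0
  (1Δ to stable)
t=4 Δ0: u=1 q=1 clk=0 p=1 r=0
  Δ1: clk:0→1
  Δ2: q:1→0
  Δ3: p:1→0
  (3Δ to stable)
t=5 Δ0: u=1 q=0 clk=1 p=0 r=0
  Δ1: clk:1→0
  (1Δ to stable)
t=6 Δ0: u=1 q=0 clk=0 p=0 r=0
  Δ1: clk:0→1
  Δ2: q:0→1
  Δ3: p:0→1
  (3Δ to stable)
t=7 Δ0: u=1 q=1 clk=1 p=1 r=0
  Δ1: clk:1→0
  (1Δ to stable)
t=8 Δ0: u=1 q=1 clk=0 p=1 r=0
  Δ1: clk:0→1
  Δ2: q:1→0
  Δ3: p:1→0
  (3Δ to stable)
t=9 Δ0: u=1 q=0 clk=1 p=0 r=0
  Δ1: clk:1→0
  (1Δ to stable)
t=10 Δ0: u=1 q=0 clk=0 p=0 r=0
  Δ1: clk:0→1
  Δ2: q:0→1
  Δ3: p:0→1
  (3Δ to stable)
t=11 Δ0: u=1 q=1 clk=1 p=1 r=0
  Δ1: clk:1→0
  (1Δ to stable)
t=12 Δ0: u=1 q=1 clk=0 p=1 r=0
  Δ1: clk:0→1
  Δ2: q:1→0
  Δ3: p:1→0
  (3Δ to stable)
t=13 Δ0: u=1 q=0 clk=1 p=0 r=0
  Δ1: clk:1→0
  (1Δ to stable)

1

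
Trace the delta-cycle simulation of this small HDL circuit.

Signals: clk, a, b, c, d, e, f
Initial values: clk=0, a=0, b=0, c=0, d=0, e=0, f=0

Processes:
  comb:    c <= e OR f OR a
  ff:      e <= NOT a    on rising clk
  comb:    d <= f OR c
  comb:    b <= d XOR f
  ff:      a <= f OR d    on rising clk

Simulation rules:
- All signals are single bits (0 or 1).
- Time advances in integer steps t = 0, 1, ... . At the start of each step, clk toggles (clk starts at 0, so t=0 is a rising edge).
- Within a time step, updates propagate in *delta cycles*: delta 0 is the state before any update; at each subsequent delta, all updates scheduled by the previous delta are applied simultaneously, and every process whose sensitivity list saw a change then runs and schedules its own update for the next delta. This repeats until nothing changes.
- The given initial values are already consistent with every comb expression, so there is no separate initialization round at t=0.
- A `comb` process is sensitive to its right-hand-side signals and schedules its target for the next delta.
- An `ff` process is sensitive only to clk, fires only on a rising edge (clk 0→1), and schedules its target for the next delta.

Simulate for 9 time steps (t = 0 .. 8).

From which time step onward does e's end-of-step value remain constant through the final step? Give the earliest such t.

4

t=0 Δ0: a=0 e=0 b=0 f=0 c=0 clk=0 d=0
  Δ1: clk:0→1
  Δ2: e:0→1
  Δ3: c:0→1
  Δ4: d:0→1
  Δ5: b:0→1
  (5Δ to stable)
t=1 Δ0: a=0 e=1 b=1 f=0 c=1 clk=1 d=1
  Δ1: clk:1→0
  (1Δ to stable)
t=2 Δ0: a=0 e=1 b=1 f=0 c=1 clk=0 d=1
  Δ1: clk:0→1
  Δ2: a:0→1
  (2Δ to stable)
t=3 Δ0: a=1 e=1 b=1 f=0 c=1 clk=1 d=1
  Δ1: clk:1→0
  (1Δ to stable)
t=4 Δ0: a=1 e=1 b=1 f=0 c=1 clk=0 d=1
  Δ1: clk:0→1
  Δ2: e:1→0
  (2Δ to stable)
t=5 Δ0: a=1 e=0 b=1 f=0 c=1 clk=1 d=1
  Δ1: clk:1→0
  (1Δ to stable)
t=6 Δ0: a=1 e=0 b=1 f=0 c=1 clk=0 d=1
  Δ1: clk:0→1
  (1Δ to stable)
t=7 Δ0: a=1 e=0 b=1 f=0 c=1 clk=1 d=1
  Δ1: clk:1→0
  (1Δ to stable)
t=8 Δ0: a=1 e=0 b=1 f=0 c=1 clk=0 d=1
  Δ1: clk:0→1
  (1Δ to stable)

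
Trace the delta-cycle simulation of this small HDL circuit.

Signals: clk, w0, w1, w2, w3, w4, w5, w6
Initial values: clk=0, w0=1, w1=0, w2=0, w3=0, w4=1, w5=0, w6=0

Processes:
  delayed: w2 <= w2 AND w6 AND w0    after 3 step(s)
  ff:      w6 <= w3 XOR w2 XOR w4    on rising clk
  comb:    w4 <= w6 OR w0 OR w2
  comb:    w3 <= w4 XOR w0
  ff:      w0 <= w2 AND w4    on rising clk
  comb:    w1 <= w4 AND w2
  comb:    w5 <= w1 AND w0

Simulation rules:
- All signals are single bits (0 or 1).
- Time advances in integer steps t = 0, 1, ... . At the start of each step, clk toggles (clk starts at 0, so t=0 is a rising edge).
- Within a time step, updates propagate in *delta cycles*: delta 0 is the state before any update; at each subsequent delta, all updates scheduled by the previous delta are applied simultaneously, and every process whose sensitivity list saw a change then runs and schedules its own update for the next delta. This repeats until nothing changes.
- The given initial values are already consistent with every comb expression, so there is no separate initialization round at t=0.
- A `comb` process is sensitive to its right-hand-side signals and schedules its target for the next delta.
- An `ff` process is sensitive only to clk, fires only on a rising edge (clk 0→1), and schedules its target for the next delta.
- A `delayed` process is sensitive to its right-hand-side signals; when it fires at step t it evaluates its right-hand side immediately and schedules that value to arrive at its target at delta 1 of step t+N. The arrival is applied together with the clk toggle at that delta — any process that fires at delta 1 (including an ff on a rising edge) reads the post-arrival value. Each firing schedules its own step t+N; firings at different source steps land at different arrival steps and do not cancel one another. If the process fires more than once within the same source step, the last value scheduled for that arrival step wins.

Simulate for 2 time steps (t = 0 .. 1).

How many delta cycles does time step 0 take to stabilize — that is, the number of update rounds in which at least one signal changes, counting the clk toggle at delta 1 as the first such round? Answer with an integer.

t=0 Δ0: w0=1 w6=0 w4=1 w5=0 w2=0 w1=0 w3=0 clk=0
  Δ1: clk:0→1
  Δ2: w0:1→0, w6:0→1
  Δ3: w3:0→1
  (3Δ to stable)
t=1 Δ0: w0=0 w6=1 w4=1 w5=0 w2=0 w1=0 w3=1 clk=1
  Δ1: clk:1→0
  (1Δ to stable)

3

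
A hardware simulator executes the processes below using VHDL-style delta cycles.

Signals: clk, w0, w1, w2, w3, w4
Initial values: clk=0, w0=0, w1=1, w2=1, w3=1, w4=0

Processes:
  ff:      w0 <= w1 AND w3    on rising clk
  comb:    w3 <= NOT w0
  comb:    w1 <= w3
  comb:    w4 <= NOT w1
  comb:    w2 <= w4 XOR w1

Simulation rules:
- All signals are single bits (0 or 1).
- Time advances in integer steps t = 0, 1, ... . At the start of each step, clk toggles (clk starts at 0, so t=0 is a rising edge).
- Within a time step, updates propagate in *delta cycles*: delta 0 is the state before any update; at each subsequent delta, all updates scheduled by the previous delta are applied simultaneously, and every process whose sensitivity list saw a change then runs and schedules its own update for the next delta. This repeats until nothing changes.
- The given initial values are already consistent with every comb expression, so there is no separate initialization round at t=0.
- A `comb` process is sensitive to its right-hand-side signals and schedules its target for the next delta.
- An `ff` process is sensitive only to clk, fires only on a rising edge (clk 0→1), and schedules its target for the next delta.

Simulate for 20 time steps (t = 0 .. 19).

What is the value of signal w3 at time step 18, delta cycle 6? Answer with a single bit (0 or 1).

1

t=0 Δ0: w2=1 w0=0 w3=1 w1=1 w4=0 clk=0
  Δ1: clk:0→1
  Δ2: w0:0→1
  Δ3: w3:1→0
  Δ4: w1:1→0
  Δ5: w2:1→0, w4:0→1
  Δ6: w2:0→1
  (6Δ to stable)
t=1 Δ0: w2=1 w0=1 w3=0 w1=0 w4=1 clk=1
  Δ1: clk:1→0
  (1Δ to stable)
t=2 Δ0: w2=1 w0=1 w3=0 w1=0 w4=1 clk=0
  Δ1: clk:0→1
  Δ2: w0:1→0
  Δ3: w3:0→1
  Δ4: w1:0→1
  Δ5: w2:1→0, w4:1→0
  Δ6: w2:0→1
  (6Δ to stable)
t=3 Δ0: w2=1 w0=0 w3=1 w1=1 w4=0 clk=1
  Δ1: clk:1→0
  (1Δ to stable)
t=4 Δ0: w2=1 w0=0 w3=1 w1=1 w4=0 clk=0
  Δ1: clk:0→1
  Δ2: w0:0→1
  Δ3: w3:1→0
  Δ4: w1:1→0
  Δ5: w2:1→0, w4:0→1
  Δ6: w2:0→1
  (6Δ to stable)
t=5 Δ0: w2=1 w0=1 w3=0 w1=0 w4=1 clk=1
  Δ1: clk:1→0
  (1Δ to stable)
t=6 Δ0: w2=1 w0=1 w3=0 w1=0 w4=1 clk=0
  Δ1: clk:0→1
  Δ2: w0:1→0
  Δ3: w3:0→1
  Δ4: w1:0→1
  Δ5: w2:1→0, w4:1→0
  Δ6: w2:0→1
  (6Δ to stable)
t=7 Δ0: w2=1 w0=0 w3=1 w1=1 w4=0 clk=1
  Δ1: clk:1→0
  (1Δ to stable)
t=8 Δ0: w2=1 w0=0 w3=1 w1=1 w4=0 clk=0
  Δ1: clk:0→1
  Δ2: w0:0→1
  Δ3: w3:1→0
  Δ4: w1:1→0
  Δ5: w2:1→0, w4:0→1
  Δ6: w2:0→1
  (6Δ to stable)
t=9 Δ0: w2=1 w0=1 w3=0 w1=0 w4=1 clk=1
  Δ1: clk:1→0
  (1Δ to stable)
t=10 Δ0: w2=1 w0=1 w3=0 w1=0 w4=1 clk=0
  Δ1: clk:0→1
  Δ2: w0:1→0
  Δ3: w3:0→1
  Δ4: w1:0→1
  Δ5: w2:1→0, w4:1→0
  Δ6: w2:0→1
  (6Δ to stable)
t=11 Δ0: w2=1 w0=0 w3=1 w1=1 w4=0 clk=1
  Δ1: clk:1→0
  (1Δ to stable)
t=12 Δ0: w2=1 w0=0 w3=1 w1=1 w4=0 clk=0
  Δ1: clk:0→1
  Δ2: w0:0→1
  Δ3: w3:1→0
  Δ4: w1:1→0
  Δ5: w2:1→0, w4:0→1
  Δ6: w2:0→1
  (6Δ to stable)
t=13 Δ0: w2=1 w0=1 w3=0 w1=0 w4=1 clk=1
  Δ1: clk:1→0
  (1Δ to stable)
t=14 Δ0: w2=1 w0=1 w3=0 w1=0 w4=1 clk=0
  Δ1: clk:0→1
  Δ2: w0:1→0
  Δ3: w3:0→1
  Δ4: w1:0→1
  Δ5: w2:1→0, w4:1→0
  Δ6: w2:0→1
  (6Δ to stable)
t=15 Δ0: w2=1 w0=0 w3=1 w1=1 w4=0 clk=1
  Δ1: clk:1→0
  (1Δ to stable)
t=16 Δ0: w2=1 w0=0 w3=1 w1=1 w4=0 clk=0
  Δ1: clk:0→1
  Δ2: w0:0→1
  Δ3: w3:1→0
  Δ4: w1:1→0
  Δ5: w2:1→0, w4:0→1
  Δ6: w2:0→1
  (6Δ to stable)
t=17 Δ0: w2=1 w0=1 w3=0 w1=0 w4=1 clk=1
  Δ1: clk:1→0
  (1Δ to stable)
t=18 Δ0: w2=1 w0=1 w3=0 w1=0 w4=1 clk=0
  Δ1: clk:0→1
  Δ2: w0:1→0
  Δ3: w3:0→1
  Δ4: w1:0→1
  Δ5: w2:1→0, w4:1→0
  Δ6: w2:0→1
  (6Δ to stable)
t=19 Δ0: w2=1 w0=0 w3=1 w1=1 w4=0 clk=1
  Δ1: clk:1→0
  (1Δ to stable)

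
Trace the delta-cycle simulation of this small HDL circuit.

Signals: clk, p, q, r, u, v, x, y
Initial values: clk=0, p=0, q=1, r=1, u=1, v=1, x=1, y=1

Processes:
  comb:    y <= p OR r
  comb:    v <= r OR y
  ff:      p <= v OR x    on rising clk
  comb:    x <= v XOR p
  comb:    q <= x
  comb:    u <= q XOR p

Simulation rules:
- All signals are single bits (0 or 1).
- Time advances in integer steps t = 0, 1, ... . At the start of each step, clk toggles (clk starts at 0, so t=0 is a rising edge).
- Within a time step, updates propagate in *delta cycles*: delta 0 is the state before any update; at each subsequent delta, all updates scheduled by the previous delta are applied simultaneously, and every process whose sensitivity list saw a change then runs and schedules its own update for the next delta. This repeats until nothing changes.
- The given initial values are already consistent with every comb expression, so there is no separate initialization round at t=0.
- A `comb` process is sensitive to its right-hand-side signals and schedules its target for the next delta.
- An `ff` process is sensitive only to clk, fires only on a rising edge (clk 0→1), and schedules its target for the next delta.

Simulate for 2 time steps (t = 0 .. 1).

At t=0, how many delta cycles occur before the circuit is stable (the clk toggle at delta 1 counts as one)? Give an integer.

[bits: x,r,y,v,q,p,u,clk]
t=0: Δ0=11111010 Δ1=11111011 Δ2=11111111 Δ3=01111101 Δ4=01110101 Δ5=01110111 | 5Δ
t=1: Δ0=01110111 Δ1=01110110 | 1Δ

5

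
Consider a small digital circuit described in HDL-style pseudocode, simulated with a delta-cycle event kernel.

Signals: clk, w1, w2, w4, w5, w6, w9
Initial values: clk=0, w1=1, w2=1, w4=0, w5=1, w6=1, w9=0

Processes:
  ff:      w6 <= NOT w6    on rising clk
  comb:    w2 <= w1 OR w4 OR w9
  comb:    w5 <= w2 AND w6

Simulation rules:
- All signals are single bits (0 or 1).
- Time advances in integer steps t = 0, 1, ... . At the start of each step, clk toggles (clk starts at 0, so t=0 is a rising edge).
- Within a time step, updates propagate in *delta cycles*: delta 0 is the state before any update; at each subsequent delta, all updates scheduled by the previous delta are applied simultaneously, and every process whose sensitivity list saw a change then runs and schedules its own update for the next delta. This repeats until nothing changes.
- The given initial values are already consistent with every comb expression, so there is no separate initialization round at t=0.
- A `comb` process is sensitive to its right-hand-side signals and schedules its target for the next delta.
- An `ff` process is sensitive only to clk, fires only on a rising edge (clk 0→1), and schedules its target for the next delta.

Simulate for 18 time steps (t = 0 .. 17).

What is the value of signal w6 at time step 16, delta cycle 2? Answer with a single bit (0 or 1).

[bits: w4,w5,w2,w6,clk,w1,w9]
t=0: Δ0=0111010 Δ1=0111110 Δ2=0110110 Δ3=0010110 | 3Δ
t=1: Δ0=0010110 Δ1=0010010 | 1Δ
t=2: Δ0=0010010 Δ1=0010110 Δ2=0011110 Δ3=0111110 | 3Δ
t=3: Δ0=0111110 Δ1=0111010 | 1Δ
t=4: Δ0=0111010 Δ1=0111110 Δ2=0110110 Δ3=0010110 | 3Δ
t=5: Δ0=0010110 Δ1=0010010 | 1Δ
t=6: Δ0=0010010 Δ1=0010110 Δ2=0011110 Δ3=0111110 | 3Δ
t=7: Δ0=0111110 Δ1=0111010 | 1Δ
t=8: Δ0=0111010 Δ1=0111110 Δ2=0110110 Δ3=0010110 | 3Δ
t=9: Δ0=0010110 Δ1=0010010 | 1Δ
t=10: Δ0=0010010 Δ1=0010110 Δ2=0011110 Δ3=0111110 | 3Δ
t=11: Δ0=0111110 Δ1=0111010 | 1Δ
t=12: Δ0=0111010 Δ1=0111110 Δ2=0110110 Δ3=0010110 | 3Δ
t=13: Δ0=0010110 Δ1=0010010 | 1Δ
t=14: Δ0=0010010 Δ1=0010110 Δ2=0011110 Δ3=0111110 | 3Δ
t=15: Δ0=0111110 Δ1=0111010 | 1Δ
t=16: Δ0=0111010 Δ1=0111110 Δ2=0110110 Δ3=0010110 | 3Δ
t=17: Δ0=0010110 Δ1=0010010 | 1Δ

0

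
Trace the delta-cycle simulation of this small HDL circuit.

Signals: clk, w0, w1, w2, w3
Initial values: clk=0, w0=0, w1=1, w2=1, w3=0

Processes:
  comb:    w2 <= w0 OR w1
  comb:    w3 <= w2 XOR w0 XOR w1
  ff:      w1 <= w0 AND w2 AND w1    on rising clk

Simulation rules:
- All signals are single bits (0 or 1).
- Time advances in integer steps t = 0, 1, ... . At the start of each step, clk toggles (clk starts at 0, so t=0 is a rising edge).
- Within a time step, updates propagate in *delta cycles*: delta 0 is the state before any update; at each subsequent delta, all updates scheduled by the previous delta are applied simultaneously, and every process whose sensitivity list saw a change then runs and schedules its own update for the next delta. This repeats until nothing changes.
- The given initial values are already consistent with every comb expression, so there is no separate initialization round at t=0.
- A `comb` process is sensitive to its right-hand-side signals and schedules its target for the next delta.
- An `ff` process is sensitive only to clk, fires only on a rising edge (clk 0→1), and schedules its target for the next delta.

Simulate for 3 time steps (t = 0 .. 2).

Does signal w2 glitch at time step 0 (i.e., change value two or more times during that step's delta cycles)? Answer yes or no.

no

t0.Δ0 w2=1 w3=0 w1=1 w0=0 clk=0
t0.Δ1 w2=1 w3=0 w1=1 w0=0 clk=1
t0.Δ2 w2=1 w3=0 w1=0 w0=0 clk=1
t0.Δ3 w2=0 w3=1 w1=0 w0=0 clk=1
t0.Δ4 w2=0 w3=0 w1=0 w0=0 clk=1
t1.Δ0 w2=0 w3=0 w1=0 w0=0 clk=1
t1.Δ1 w2=0 w3=0 w1=0 w0=0 clk=0
t2.Δ0 w2=0 w3=0 w1=0 w0=0 clk=0
t2.Δ1 w2=0 w3=0 w1=0 w0=0 clk=1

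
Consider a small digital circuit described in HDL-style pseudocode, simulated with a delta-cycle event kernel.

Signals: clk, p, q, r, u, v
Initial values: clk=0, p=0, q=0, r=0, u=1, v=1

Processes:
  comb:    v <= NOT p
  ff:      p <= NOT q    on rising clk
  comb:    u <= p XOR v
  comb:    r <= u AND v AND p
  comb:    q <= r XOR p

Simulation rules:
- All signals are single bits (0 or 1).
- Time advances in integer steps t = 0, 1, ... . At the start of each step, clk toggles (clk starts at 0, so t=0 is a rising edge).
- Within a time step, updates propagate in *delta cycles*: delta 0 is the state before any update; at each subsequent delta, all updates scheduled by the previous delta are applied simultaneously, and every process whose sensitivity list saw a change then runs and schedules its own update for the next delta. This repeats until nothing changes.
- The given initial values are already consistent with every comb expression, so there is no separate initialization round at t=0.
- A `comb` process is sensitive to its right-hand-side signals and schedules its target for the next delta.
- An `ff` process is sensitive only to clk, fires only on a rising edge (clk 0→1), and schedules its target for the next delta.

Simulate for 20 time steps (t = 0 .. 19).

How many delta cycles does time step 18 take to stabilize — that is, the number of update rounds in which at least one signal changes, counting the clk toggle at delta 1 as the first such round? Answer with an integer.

t0.Δ0 u=1 p=0 clk=0 v=1 r=0 q=0
t0.Δ1 u=1 p=0 clk=1 v=1 r=0 q=0
t0.Δ2 u=1 p=1 clk=1 v=1 r=0 q=0
t0.Δ3 u=0 p=1 clk=1 v=0 r=1 q=1
t0.Δ4 u=1 p=1 clk=1 v=0 r=0 q=0
t0.Δ5 u=1 p=1 clk=1 v=0 r=0 q=1
t1.Δ0 u=1 p=1 clk=1 v=0 r=0 q=1
t1.Δ1 u=1 p=1 clk=0 v=0 r=0 q=1
t2.Δ0 u=1 p=1 clk=0 v=0 r=0 q=1
t2.Δ1 u=1 p=1 clk=1 v=0 r=0 q=1
t2.Δ2 u=1 p=0 clk=1 v=0 r=0 q=1
t2.Δ3 u=0 p=0 clk=1 v=1 r=0 q=0
t2.Δ4 u=1 p=0 clk=1 v=1 r=0 q=0
t3.Δ0 u=1 p=0 clk=1 v=1 r=0 q=0
t3.Δ1 u=1 p=0 clk=0 v=1 r=0 q=0
t4.Δ0 u=1 p=0 clk=0 v=1 r=0 q=0
t4.Δ1 u=1 p=0 clk=1 v=1 r=0 q=0
t4.Δ2 u=1 p=1 clk=1 v=1 r=0 q=0
t4.Δ3 u=0 p=1 clk=1 v=0 r=1 q=1
t4.Δ4 u=1 p=1 clk=1 v=0 r=0 q=0
t4.Δ5 u=1 p=1 clk=1 v=0 r=0 q=1
t5.Δ0 u=1 p=1 clk=1 v=0 r=0 q=1
t5.Δ1 u=1 p=1 clk=0 v=0 r=0 q=1
t6.Δ0 u=1 p=1 clk=0 v=0 r=0 q=1
t6.Δ1 u=1 p=1 clk=1 v=0 r=0 q=1
t6.Δ2 u=1 p=0 clk=1 v=0 r=0 q=1
t6.Δ3 u=0 p=0 clk=1 v=1 r=0 q=0
t6.Δ4 u=1 p=0 clk=1 v=1 r=0 q=0
t7.Δ0 u=1 p=0 clk=1 v=1 r=0 q=0
t7.Δ1 u=1 p=0 clk=0 v=1 r=0 q=0
t8.Δ0 u=1 p=0 clk=0 v=1 r=0 q=0
t8.Δ1 u=1 p=0 clk=1 v=1 r=0 q=0
t8.Δ2 u=1 p=1 clk=1 v=1 r=0 q=0
t8.Δ3 u=0 p=1 clk=1 v=0 r=1 q=1
t8.Δ4 u=1 p=1 clk=1 v=0 r=0 q=0
t8.Δ5 u=1 p=1 clk=1 v=0 r=0 q=1
t9.Δ0 u=1 p=1 clk=1 v=0 r=0 q=1
t9.Δ1 u=1 p=1 clk=0 v=0 r=0 q=1
t10.Δ0 u=1 p=1 clk=0 v=0 r=0 q=1
t10.Δ1 u=1 p=1 clk=1 v=0 r=0 q=1
t10.Δ2 u=1 p=0 clk=1 v=0 r=0 q=1
t10.Δ3 u=0 p=0 clk=1 v=1 r=0 q=0
t10.Δ4 u=1 p=0 clk=1 v=1 r=0 q=0
t11.Δ0 u=1 p=0 clk=1 v=1 r=0 q=0
t11.Δ1 u=1 p=0 clk=0 v=1 r=0 q=0
t12.Δ0 u=1 p=0 clk=0 v=1 r=0 q=0
t12.Δ1 u=1 p=0 clk=1 v=1 r=0 q=0
t12.Δ2 u=1 p=1 clk=1 v=1 r=0 q=0
t12.Δ3 u=0 p=1 clk=1 v=0 r=1 q=1
t12.Δ4 u=1 p=1 clk=1 v=0 r=0 q=0
t12.Δ5 u=1 p=1 clk=1 v=0 r=0 q=1
t13.Δ0 u=1 p=1 clk=1 v=0 r=0 q=1
t13.Δ1 u=1 p=1 clk=0 v=0 r=0 q=1
t14.Δ0 u=1 p=1 clk=0 v=0 r=0 q=1
t14.Δ1 u=1 p=1 clk=1 v=0 r=0 q=1
t14.Δ2 u=1 p=0 clk=1 v=0 r=0 q=1
t14.Δ3 u=0 p=0 clk=1 v=1 r=0 q=0
t14.Δ4 u=1 p=0 clk=1 v=1 r=0 q=0
t15.Δ0 u=1 p=0 clk=1 v=1 r=0 q=0
t15.Δ1 u=1 p=0 clk=0 v=1 r=0 q=0
t16.Δ0 u=1 p=0 clk=0 v=1 r=0 q=0
t16.Δ1 u=1 p=0 clk=1 v=1 r=0 q=0
t16.Δ2 u=1 p=1 clk=1 v=1 r=0 q=0
t16.Δ3 u=0 p=1 clk=1 v=0 r=1 q=1
t16.Δ4 u=1 p=1 clk=1 v=0 r=0 q=0
t16.Δ5 u=1 p=1 clk=1 v=0 r=0 q=1
t17.Δ0 u=1 p=1 clk=1 v=0 r=0 q=1
t17.Δ1 u=1 p=1 clk=0 v=0 r=0 q=1
t18.Δ0 u=1 p=1 clk=0 v=0 r=0 q=1
t18.Δ1 u=1 p=1 clk=1 v=0 r=0 q=1
t18.Δ2 u=1 p=0 clk=1 v=0 r=0 q=1
t18.Δ3 u=0 p=0 clk=1 v=1 r=0 q=0
t18.Δ4 u=1 p=0 clk=1 v=1 r=0 q=0
t19.Δ0 u=1 p=0 clk=1 v=1 r=0 q=0
t19.Δ1 u=1 p=0 clk=0 v=1 r=0 q=0

4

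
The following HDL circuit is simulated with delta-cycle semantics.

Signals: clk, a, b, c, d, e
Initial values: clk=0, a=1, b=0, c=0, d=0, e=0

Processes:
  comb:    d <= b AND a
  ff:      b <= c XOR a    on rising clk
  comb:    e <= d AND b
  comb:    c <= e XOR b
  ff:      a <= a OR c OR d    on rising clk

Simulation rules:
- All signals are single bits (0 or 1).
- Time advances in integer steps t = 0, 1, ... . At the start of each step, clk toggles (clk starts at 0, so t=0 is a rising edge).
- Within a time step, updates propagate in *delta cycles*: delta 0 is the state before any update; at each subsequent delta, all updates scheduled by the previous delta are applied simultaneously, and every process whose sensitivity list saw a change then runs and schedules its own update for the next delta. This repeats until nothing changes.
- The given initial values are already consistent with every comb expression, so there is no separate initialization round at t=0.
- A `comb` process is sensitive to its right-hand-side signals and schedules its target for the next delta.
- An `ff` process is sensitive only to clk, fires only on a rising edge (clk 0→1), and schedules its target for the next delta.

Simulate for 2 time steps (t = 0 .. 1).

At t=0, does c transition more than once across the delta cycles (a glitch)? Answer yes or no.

t=0 Δ0: d=0 a=1 c=0 b=0 e=0 clk=0
  Δ1: clk:0→1
  Δ2: b:0→1
  Δ3: d:0→1, c:0→1
  Δ4: e:0→1
  Δ5: c:1→0
  (5Δ to stable)
t=1 Δ0: d=1 a=1 c=0 b=1 e=1 clk=1
  Δ1: clk:1→0
  (1Δ to stable)

yes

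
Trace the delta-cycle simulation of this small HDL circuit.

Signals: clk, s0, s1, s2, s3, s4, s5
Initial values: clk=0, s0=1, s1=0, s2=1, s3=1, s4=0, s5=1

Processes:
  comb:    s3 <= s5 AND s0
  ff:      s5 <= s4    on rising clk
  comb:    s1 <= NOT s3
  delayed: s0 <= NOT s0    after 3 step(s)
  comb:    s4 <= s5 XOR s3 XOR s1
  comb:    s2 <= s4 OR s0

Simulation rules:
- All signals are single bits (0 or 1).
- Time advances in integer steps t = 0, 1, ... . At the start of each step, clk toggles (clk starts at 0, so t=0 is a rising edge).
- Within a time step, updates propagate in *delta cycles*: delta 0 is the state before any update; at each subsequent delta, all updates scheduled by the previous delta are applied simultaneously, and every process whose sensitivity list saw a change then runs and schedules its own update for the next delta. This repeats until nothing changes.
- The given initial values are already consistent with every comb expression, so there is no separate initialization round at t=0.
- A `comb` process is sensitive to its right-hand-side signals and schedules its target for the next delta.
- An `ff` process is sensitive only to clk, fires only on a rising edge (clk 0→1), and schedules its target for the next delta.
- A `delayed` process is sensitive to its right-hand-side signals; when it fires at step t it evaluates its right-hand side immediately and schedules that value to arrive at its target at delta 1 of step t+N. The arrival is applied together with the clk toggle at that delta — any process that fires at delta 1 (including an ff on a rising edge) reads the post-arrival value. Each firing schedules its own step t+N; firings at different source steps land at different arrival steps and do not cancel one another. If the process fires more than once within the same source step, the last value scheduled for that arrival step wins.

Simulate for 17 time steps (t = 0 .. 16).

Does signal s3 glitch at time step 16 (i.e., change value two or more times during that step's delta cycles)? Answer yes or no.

no

[bits: s1,s3,s0,s4,s2,s5,clk]
t=0: Δ0=0110110 Δ1=0110111 Δ2=0110101 Δ3=0011101 Δ4=1010101 Δ5=1011101 | 5Δ
t=1: Δ0=1011101 Δ1=1011100 | 1Δ
t=2: Δ0=1011100 Δ1=1011101 Δ2=1011111 Δ3=1110111 Δ4=0111111 Δ5=0110111 | 5Δ
t=3: Δ0=0110111 Δ1=0110110 | 1Δ
t=4: Δ0=0110110 Δ1=0110111 Δ2=0110101 Δ3=0011101 Δ4=1010101 Δ5=1011101 | 5Δ
t=5: Δ0=1011101 Δ1=1011100 | 1Δ
t=6: Δ0=1011100 Δ1=1011101 Δ2=1011111 Δ3=1110111 Δ4=0111111 Δ5=0110111 | 5Δ
t=7: Δ0=0110111 Δ1=0110110 | 1Δ
t=8: Δ0=0110110 Δ1=0110111 Δ2=0110101 Δ3=0011101 Δ4=1010101 Δ5=1011101 | 5Δ
t=9: Δ0=1011101 Δ1=1011100 | 1Δ
t=10: Δ0=1011100 Δ1=1011101 Δ2=1011111 Δ3=1110111 Δ4=0111111 Δ5=0110111 | 5Δ
t=11: Δ0=0110111 Δ1=0110110 | 1Δ
t=12: Δ0=0110110 Δ1=0110111 Δ2=0110101 Δ3=0011101 Δ4=1010101 Δ5=1011101 | 5Δ
t=13: Δ0=1011101 Δ1=1011100 | 1Δ
t=14: Δ0=1011100 Δ1=1011101 Δ2=1011111 Δ3=1110111 Δ4=0111111 Δ5=0110111 | 5Δ
t=15: Δ0=0110111 Δ1=0110110 | 1Δ
t=16: Δ0=0110110 Δ1=0110111 Δ2=0110101 Δ3=0011101 Δ4=1010101 Δ5=1011101 | 5Δ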